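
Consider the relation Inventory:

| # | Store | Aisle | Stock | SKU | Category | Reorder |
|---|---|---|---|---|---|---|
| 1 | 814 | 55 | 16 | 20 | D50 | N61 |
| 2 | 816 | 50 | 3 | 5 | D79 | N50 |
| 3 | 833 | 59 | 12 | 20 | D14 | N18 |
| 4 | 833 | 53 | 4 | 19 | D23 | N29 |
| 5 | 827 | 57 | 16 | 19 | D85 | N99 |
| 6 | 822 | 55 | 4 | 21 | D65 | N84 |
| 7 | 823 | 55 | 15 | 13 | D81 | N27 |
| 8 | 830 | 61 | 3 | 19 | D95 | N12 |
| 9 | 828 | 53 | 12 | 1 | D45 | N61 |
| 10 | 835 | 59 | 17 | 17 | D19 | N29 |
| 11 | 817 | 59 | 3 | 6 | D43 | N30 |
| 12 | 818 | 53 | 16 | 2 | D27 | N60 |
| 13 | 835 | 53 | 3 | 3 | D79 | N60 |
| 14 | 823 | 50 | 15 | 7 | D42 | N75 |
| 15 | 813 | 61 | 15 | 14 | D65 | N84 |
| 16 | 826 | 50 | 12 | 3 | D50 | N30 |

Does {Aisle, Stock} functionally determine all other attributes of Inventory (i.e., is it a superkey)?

Yes

All 16 rows have distinct {Aisle, Stock} values, so {Aisle, Stock} → (all attributes) holds and {Aisle, Stock} is a superkey.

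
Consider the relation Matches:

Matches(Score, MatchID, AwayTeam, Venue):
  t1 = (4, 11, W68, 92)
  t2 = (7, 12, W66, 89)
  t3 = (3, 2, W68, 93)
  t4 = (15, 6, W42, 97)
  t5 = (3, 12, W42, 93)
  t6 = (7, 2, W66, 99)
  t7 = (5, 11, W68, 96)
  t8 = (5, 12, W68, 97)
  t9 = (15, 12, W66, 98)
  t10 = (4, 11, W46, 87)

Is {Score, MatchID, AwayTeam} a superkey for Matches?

All 10 rows have distinct {Score, MatchID, AwayTeam} values, so {Score, MatchID, AwayTeam} → (all attributes) holds and {Score, MatchID, AwayTeam} is a superkey.

Yes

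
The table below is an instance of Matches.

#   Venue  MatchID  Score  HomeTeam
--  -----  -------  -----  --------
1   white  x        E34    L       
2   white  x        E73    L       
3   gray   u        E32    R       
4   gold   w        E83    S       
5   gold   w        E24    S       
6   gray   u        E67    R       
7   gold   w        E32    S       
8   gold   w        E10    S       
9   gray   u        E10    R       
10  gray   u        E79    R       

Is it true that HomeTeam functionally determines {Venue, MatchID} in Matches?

HomeTeam=L: rows 1, 2 → {Venue,MatchID} = (white, x), (white, x) ✓
HomeTeam=R: rows 3, 6, 9, 10 → {Venue,MatchID} = (gray, u), (gray, u), (gray, u), (gray, u) ✓
HomeTeam=S: rows 4, 5, 7, 8 → {Venue,MatchID} = (gold, w), (gold, w), (gold, w), (gold, w) ✓
Every HomeTeam value is associated with a single {Venue, MatchID} value, so HomeTeam -> {Venue, MatchID} holds.

Yes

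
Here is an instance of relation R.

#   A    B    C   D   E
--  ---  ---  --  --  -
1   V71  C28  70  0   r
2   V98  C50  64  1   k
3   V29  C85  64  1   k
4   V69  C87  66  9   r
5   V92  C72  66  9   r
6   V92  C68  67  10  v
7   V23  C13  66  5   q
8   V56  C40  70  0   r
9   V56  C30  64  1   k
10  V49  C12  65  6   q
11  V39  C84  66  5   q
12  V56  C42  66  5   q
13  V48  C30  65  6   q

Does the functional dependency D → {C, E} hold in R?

D=0: rows 1, 8 → {C,E} = (70, r), (70, r) ✓
D=1: rows 2, 3, 9 → {C,E} = (64, k), (64, k), (64, k) ✓
D=9: rows 4, 5 → {C,E} = (66, r), (66, r) ✓
D=10: row 6 → {C,E} = (67, v) ✓
D=5: rows 7, 11, 12 → {C,E} = (66, q), (66, q), (66, q) ✓
D=6: rows 10, 13 → {C,E} = (65, q), (65, q) ✓
Every D value is associated with a single {C, E} value, so D → {C, E} holds.

Yes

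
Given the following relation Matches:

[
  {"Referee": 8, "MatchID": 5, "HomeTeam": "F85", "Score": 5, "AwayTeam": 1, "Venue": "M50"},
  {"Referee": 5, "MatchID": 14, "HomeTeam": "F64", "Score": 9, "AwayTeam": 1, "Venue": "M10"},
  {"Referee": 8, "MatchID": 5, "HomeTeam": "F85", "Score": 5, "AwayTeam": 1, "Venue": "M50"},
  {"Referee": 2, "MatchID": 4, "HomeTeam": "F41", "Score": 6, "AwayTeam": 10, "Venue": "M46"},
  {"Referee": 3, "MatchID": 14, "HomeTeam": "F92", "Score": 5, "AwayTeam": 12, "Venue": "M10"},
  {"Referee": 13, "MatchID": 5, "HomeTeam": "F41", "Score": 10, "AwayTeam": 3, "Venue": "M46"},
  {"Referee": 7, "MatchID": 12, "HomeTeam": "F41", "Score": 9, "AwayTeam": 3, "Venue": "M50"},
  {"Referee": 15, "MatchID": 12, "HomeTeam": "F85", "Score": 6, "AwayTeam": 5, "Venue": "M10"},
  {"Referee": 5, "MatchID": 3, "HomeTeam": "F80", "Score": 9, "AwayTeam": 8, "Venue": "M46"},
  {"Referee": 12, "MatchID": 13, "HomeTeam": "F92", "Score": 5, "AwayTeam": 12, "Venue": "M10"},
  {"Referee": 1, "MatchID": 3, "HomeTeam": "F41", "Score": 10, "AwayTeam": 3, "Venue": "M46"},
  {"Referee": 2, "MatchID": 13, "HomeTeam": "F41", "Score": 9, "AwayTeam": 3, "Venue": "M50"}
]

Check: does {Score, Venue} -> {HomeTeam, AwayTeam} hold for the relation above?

Yes

(Score=5, Venue=M50): 2 rows → {HomeTeam,AwayTeam} = (F85, 1), (F85, 1) ✓
(Score=9, Venue=M10): 1 row → {HomeTeam,AwayTeam} = (F64, 1) ✓
(Score=6, Venue=M46): 1 row → {HomeTeam,AwayTeam} = (F41, 10) ✓
(Score=5, Venue=M10): 2 rows → {HomeTeam,AwayTeam} = (F92, 12), (F92, 12) ✓
(Score=10, Venue=M46): 2 rows → {HomeTeam,AwayTeam} = (F41, 3), (F41, 3) ✓
(Score=9, Venue=M50): 2 rows → {HomeTeam,AwayTeam} = (F41, 3), (F41, 3) ✓
(Score=6, Venue=M10): 1 row → {HomeTeam,AwayTeam} = (F85, 5) ✓
(Score=9, Venue=M46): 1 row → {HomeTeam,AwayTeam} = (F80, 8) ✓
Every {Score, Venue} value is associated with a single {HomeTeam, AwayTeam} value, so {Score, Venue} -> {HomeTeam, AwayTeam} holds.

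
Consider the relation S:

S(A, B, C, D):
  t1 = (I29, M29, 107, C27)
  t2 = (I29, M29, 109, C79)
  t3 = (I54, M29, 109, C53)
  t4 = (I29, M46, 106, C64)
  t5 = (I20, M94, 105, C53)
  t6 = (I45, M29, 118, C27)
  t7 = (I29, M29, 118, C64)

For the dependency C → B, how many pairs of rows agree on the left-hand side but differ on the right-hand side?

0

C=109: all 2 rows agree on B — 0 pairs.
C=118: all 2 rows agree on B — 0 pairs.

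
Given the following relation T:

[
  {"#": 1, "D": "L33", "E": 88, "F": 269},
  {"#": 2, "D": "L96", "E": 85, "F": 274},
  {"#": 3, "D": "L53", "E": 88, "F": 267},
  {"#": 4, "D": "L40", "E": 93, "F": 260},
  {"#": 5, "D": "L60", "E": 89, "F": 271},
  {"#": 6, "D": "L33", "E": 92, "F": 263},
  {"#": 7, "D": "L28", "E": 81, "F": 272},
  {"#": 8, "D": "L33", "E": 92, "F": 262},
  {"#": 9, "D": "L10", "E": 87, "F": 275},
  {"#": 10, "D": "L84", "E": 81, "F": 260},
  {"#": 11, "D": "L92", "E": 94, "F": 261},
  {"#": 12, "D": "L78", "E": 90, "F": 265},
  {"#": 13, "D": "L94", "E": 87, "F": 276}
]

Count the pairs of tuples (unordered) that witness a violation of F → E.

F=260: violating pairs (4,10) — 1 pair.

1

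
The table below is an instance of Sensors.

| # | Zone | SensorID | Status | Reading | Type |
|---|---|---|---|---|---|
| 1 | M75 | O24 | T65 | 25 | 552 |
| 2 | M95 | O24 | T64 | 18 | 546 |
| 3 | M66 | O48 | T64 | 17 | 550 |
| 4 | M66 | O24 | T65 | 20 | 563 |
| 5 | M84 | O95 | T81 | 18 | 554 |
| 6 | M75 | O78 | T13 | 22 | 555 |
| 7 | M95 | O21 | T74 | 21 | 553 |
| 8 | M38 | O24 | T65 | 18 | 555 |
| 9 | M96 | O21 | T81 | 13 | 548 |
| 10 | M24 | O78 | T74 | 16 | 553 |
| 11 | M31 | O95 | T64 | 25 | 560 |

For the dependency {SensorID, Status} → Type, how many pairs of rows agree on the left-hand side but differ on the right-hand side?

3

(SensorID=O24, Status=T65): violating pairs (1,4), (1,8), (4,8) — 3 pairs.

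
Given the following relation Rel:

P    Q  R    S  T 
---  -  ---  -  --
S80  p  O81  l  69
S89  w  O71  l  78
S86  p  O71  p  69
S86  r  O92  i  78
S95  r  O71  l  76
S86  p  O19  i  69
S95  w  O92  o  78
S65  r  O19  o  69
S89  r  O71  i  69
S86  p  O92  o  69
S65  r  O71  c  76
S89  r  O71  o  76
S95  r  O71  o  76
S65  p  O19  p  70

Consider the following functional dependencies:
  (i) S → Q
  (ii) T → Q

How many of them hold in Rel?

0

(i) S → Q: S=l: 3 rows → Q takes values {p, w, r} — violation; S=i: 3 rows → Q takes values {r, p} — violation; S=o: 5 rows → Q takes values {w, r, p} — violation — fails.
(ii) T → Q: T=69: 6 rows → Q takes values {p, r} — violation; T=78: 3 rows → Q takes values {w, r} — violation — fails.
None of the 2 dependencies hold.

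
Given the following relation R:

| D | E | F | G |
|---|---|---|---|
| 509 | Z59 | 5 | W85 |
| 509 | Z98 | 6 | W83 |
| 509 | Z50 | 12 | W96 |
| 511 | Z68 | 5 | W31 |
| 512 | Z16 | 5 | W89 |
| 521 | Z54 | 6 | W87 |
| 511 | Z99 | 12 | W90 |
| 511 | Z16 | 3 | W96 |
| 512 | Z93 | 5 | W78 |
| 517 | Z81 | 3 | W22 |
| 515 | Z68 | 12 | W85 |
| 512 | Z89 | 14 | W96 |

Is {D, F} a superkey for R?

No

Two distinct rows share (D=512, F=5), so {D, F} does not determine every attribute — not a superkey.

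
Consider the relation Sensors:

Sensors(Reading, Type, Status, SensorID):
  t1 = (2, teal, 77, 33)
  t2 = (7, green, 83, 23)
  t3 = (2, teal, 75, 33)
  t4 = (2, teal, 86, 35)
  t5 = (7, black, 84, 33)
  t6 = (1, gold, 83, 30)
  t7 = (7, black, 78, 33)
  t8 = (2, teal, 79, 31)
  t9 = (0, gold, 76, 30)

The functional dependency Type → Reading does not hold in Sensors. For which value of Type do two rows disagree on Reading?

gold

Type=teal: rows 1, 3, 4, 8 → Reading = 2, 2, 2, 2 ✓
Type=green: row 2 → Reading = 7 ✓
Type=black: rows 5, 7 → Reading = 7, 7 ✓
Type=gold: rows 6, 9 → Reading takes values {1, 0} — violation
The only Type value with inconsistent Reading is Type=gold.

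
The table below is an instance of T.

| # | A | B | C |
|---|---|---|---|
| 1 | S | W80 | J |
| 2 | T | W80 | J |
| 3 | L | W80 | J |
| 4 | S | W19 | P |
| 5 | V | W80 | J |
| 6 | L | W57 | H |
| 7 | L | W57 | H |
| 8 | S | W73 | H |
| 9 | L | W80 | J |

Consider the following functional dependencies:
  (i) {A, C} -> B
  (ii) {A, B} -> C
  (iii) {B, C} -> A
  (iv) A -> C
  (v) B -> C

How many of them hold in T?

3

(i) {A, C} -> B: every LHS value maps to a single RHS value — holds.
(ii) {A, B} -> C: every LHS value maps to a single RHS value — holds.
(iii) {B, C} -> A: (B=W80, C=J): rows 1, 2, 3, 5, 9 → A takes values {S, T, L, V} — violation — fails.
(iv) A -> C: A=S: rows 1, 4, 8 → C takes values {J, P, H} — violation; A=L: rows 3, 6, 7, 9 → C takes values {J, H} — violation — fails.
(v) B -> C: every LHS value maps to a single RHS value — holds.
3 of the 5 dependencies hold.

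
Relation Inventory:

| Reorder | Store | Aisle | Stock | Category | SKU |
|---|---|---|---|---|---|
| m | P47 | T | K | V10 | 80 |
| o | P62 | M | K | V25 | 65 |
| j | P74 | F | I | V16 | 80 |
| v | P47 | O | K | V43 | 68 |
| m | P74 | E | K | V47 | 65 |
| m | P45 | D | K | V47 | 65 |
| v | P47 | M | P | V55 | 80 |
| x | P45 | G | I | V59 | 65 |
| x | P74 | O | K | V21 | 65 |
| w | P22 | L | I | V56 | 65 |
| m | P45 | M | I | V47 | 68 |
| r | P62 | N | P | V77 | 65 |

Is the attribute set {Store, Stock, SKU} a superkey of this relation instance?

No

Two distinct rows share (Store=P74, Stock=K, SKU=65), so {Store, Stock, SKU} does not determine every attribute — not a superkey.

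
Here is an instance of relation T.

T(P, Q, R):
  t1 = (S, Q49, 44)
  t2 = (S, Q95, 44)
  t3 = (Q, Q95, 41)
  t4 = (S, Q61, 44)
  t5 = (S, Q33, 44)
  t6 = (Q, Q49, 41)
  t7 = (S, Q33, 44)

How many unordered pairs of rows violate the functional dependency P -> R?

P=S: all 5 rows agree on R — 0 pairs.
P=Q: all 2 rows agree on R — 0 pairs.

0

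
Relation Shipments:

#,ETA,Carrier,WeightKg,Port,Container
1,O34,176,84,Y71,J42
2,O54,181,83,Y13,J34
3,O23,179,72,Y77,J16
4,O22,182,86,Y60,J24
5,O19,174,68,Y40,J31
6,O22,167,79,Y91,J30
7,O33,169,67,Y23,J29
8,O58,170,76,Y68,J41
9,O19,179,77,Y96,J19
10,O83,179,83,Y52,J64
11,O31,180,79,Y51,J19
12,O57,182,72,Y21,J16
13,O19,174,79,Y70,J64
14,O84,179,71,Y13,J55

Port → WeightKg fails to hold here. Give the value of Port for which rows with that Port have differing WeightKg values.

Port=Y71: row 1 → WeightKg = 84 ✓
Port=Y13: rows 2, 14 → WeightKg takes values {83, 71} — violation
Port=Y77: row 3 → WeightKg = 72 ✓
Port=Y60: row 4 → WeightKg = 86 ✓
Port=Y40: row 5 → WeightKg = 68 ✓
Port=Y91: row 6 → WeightKg = 79 ✓
Port=Y23: row 7 → WeightKg = 67 ✓
Port=Y68: row 8 → WeightKg = 76 ✓
Port=Y96: row 9 → WeightKg = 77 ✓
Port=Y52: row 10 → WeightKg = 83 ✓
Port=Y51: row 11 → WeightKg = 79 ✓
Port=Y21: row 12 → WeightKg = 72 ✓
Port=Y70: row 13 → WeightKg = 79 ✓
The only Port value with inconsistent WeightKg is Port=Y13.

Y13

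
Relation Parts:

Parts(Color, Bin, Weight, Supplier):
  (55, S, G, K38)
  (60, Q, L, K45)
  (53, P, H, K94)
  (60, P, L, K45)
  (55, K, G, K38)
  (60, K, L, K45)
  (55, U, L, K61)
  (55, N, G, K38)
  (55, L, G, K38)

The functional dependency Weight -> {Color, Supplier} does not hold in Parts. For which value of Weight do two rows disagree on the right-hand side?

L

Weight=G: 4 rows → {Color,Supplier} = (55, K38), (55, K38), (55, K38), (55, K38) ✓
Weight=L: 4 rows → {Color,Supplier} takes values {(60, K45), (55, K61)} — violation
Weight=H: 1 row → {Color,Supplier} = (53, K94) ✓
The only Weight value with inconsistent RHS is Weight=L.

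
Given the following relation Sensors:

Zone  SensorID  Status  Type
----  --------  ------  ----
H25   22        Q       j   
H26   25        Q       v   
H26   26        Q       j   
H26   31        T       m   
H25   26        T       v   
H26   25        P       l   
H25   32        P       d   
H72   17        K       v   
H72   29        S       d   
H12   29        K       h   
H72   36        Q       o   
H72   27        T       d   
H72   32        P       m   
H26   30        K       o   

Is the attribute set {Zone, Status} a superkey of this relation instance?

Two distinct rows share (Zone=H26, Status=Q), so {Zone, Status} does not determine every attribute — not a superkey.

No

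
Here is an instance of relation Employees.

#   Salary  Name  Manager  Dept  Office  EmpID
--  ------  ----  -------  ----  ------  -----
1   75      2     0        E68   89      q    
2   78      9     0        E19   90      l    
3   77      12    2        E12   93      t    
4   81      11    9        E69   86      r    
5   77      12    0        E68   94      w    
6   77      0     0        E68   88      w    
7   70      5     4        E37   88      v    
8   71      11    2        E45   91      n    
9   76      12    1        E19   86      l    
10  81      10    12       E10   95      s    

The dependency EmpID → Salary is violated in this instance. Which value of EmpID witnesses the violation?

l

EmpID=q: row 1 → Salary = 75 ✓
EmpID=l: rows 2, 9 → Salary takes values {78, 76} — violation
EmpID=t: row 3 → Salary = 77 ✓
EmpID=r: row 4 → Salary = 81 ✓
EmpID=w: rows 5, 6 → Salary = 77, 77 ✓
EmpID=v: row 7 → Salary = 70 ✓
EmpID=n: row 8 → Salary = 71 ✓
EmpID=s: row 10 → Salary = 81 ✓
The only EmpID value with inconsistent Salary is EmpID=l.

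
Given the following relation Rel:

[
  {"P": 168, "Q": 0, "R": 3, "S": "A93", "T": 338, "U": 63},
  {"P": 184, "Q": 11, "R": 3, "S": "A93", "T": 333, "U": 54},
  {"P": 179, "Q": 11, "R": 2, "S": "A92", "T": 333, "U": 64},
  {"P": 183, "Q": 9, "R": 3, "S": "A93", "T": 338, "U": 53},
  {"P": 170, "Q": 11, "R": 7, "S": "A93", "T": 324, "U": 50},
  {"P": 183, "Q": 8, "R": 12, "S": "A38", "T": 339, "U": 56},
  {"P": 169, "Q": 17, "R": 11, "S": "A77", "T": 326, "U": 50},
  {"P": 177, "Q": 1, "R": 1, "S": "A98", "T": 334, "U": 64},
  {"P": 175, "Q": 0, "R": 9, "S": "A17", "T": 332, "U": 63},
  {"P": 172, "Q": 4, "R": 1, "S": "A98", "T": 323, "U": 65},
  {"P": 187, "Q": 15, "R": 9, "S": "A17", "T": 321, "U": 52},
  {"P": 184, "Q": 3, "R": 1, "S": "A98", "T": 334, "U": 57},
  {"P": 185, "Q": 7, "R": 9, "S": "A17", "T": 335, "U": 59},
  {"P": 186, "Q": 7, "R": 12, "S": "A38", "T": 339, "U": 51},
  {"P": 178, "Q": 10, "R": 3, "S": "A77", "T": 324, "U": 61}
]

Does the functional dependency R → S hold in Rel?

R=3: 4 rows → S takes values {A93, A77} — violation
R=2: 1 row → S = A92 ✓
R=7: 1 row → S = A93 ✓
R=12: 2 rows → S = A38, A38 ✓
R=11: 1 row → S = A77 ✓
R=1: 3 rows → S = A98, A98, A98 ✓
R=9: 3 rows → S = A17, A17, A17 ✓
Two rows agree on R but differ on S, so R → S does not hold.

No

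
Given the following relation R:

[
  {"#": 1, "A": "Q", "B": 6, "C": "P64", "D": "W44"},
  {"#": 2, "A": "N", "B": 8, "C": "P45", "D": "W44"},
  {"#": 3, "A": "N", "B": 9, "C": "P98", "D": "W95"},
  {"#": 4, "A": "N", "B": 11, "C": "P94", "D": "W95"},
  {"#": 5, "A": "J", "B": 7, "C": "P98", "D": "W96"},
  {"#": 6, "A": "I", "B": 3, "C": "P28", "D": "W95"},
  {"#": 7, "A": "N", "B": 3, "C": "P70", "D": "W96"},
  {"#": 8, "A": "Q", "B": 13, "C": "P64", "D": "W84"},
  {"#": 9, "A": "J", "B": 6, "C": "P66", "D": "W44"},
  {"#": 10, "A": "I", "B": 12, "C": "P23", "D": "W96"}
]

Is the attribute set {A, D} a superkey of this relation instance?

Rows 3 and 4 have the same {A, D} value (A=N, D=W95) but are distinct tuples, so {A, D} does not determine every attribute — not a superkey.

No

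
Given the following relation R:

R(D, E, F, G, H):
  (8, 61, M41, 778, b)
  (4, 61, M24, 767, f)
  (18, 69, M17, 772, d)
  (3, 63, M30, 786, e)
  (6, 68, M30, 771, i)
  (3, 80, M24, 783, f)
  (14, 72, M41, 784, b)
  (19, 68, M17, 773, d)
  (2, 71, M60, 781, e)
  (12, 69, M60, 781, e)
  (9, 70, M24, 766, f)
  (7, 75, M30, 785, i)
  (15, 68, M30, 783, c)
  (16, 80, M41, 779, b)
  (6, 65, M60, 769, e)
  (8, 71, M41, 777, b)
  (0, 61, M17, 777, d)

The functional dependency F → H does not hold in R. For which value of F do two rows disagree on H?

F=M41: 4 rows → H = b, b, b, b ✓
F=M24: 3 rows → H = f, f, f ✓
F=M17: 3 rows → H = d, d, d ✓
F=M30: 4 rows → H takes values {e, i, c} — violation
F=M60: 3 rows → H = e, e, e ✓
The only F value with inconsistent H is F=M30.

M30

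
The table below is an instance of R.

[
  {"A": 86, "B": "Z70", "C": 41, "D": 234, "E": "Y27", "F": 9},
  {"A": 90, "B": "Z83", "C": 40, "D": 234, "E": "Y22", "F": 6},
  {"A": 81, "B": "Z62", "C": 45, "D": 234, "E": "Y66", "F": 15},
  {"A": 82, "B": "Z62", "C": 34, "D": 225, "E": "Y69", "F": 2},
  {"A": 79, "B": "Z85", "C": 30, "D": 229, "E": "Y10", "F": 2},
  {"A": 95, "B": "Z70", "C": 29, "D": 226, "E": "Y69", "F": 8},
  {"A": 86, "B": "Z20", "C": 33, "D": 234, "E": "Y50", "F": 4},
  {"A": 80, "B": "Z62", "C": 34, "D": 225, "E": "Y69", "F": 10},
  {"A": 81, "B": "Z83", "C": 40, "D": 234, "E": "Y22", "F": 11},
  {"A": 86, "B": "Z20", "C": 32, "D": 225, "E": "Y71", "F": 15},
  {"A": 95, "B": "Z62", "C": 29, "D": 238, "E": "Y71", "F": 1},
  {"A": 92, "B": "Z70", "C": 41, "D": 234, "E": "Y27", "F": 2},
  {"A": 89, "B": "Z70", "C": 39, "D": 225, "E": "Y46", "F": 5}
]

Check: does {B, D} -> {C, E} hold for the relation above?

Yes

(B=Z70, D=234): 2 rows → {C,E} = (41, Y27), (41, Y27) ✓
(B=Z83, D=234): 2 rows → {C,E} = (40, Y22), (40, Y22) ✓
(B=Z62, D=234): 1 row → {C,E} = (45, Y66) ✓
(B=Z62, D=225): 2 rows → {C,E} = (34, Y69), (34, Y69) ✓
(B=Z85, D=229): 1 row → {C,E} = (30, Y10) ✓
(B=Z70, D=226): 1 row → {C,E} = (29, Y69) ✓
(B=Z20, D=234): 1 row → {C,E} = (33, Y50) ✓
(B=Z20, D=225): 1 row → {C,E} = (32, Y71) ✓
(B=Z62, D=238): 1 row → {C,E} = (29, Y71) ✓
(B=Z70, D=225): 1 row → {C,E} = (39, Y46) ✓
Every {B, D} value is associated with a single {C, E} value, so {B, D} -> {C, E} holds.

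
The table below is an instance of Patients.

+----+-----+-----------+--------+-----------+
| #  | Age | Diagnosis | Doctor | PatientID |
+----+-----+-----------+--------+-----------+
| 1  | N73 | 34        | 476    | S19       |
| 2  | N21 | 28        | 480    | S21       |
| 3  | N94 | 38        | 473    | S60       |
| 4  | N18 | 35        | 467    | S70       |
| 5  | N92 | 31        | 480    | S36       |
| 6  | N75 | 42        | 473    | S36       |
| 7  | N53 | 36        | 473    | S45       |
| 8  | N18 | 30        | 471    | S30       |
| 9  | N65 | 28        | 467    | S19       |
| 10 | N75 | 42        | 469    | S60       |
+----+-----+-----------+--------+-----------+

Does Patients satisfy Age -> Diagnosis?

Age=N73: row 1 → Diagnosis = 34 ✓
Age=N21: row 2 → Diagnosis = 28 ✓
Age=N94: row 3 → Diagnosis = 38 ✓
Age=N18: rows 4, 8 → Diagnosis takes values {35, 30} — violation
Age=N92: row 5 → Diagnosis = 31 ✓
Age=N75: rows 6, 10 → Diagnosis = 42, 42 ✓
Age=N53: row 7 → Diagnosis = 36 ✓
Age=N65: row 9 → Diagnosis = 28 ✓
Two rows agree on Age but differ on Diagnosis, so Age -> Diagnosis does not hold.

No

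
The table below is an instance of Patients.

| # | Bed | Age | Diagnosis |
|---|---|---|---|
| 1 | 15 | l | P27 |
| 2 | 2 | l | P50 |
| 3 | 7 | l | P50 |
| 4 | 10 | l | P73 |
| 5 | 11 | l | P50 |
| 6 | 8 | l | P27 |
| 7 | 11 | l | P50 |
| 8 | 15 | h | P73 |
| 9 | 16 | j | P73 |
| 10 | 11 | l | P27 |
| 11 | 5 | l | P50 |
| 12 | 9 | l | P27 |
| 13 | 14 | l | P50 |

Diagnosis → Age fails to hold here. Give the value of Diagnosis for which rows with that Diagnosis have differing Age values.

Diagnosis=P27: rows 1, 6, 10, 12 → Age = l, l, l, l ✓
Diagnosis=P50: rows 2, 3, 5, 7, 11, 13 → Age = l, l, l, l, l, l ✓
Diagnosis=P73: rows 4, 8, 9 → Age takes values {l, h, j} — violation
The only Diagnosis value with inconsistent Age is Diagnosis=P73.

P73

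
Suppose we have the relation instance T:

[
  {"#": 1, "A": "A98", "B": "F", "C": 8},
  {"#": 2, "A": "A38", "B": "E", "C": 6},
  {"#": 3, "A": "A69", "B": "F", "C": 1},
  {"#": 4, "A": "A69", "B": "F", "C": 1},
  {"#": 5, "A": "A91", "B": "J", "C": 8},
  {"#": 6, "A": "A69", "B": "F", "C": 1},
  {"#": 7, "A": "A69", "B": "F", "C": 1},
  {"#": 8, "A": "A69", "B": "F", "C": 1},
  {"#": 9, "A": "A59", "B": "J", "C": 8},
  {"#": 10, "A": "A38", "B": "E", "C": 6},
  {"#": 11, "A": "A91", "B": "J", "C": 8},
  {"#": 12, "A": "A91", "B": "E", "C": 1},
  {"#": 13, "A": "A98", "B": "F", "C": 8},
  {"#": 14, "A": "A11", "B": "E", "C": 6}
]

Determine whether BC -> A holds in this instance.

No

(B=F, C=8): rows 1, 13 → A = A98, A98 ✓
(B=E, C=6): rows 2, 10, 14 → A takes values {A38, A11} — violation
(B=F, C=1): rows 3, 4, 6, 7, 8 → A = A69, A69, A69, A69, A69 ✓
(B=J, C=8): rows 5, 9, 11 → A takes values {A91, A59} — violation
(B=E, C=1): row 12 → A = A91 ✓
Two rows agree on BC but differ on A, so BC -> A does not hold.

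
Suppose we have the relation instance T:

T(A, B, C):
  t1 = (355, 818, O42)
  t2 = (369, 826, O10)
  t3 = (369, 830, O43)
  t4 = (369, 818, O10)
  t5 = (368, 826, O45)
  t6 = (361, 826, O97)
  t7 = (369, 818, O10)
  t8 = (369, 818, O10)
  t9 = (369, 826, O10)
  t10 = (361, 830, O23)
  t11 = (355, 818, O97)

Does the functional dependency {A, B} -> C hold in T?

(A=355, B=818): rows 1, 11 → C takes values {O42, O97} — violation
(A=369, B=826): rows 2, 9 → C = O10, O10 ✓
(A=369, B=830): row 3 → C = O43 ✓
(A=369, B=818): rows 4, 7, 8 → C = O10, O10, O10 ✓
(A=368, B=826): row 5 → C = O45 ✓
(A=361, B=826): row 6 → C = O97 ✓
(A=361, B=830): row 10 → C = O23 ✓
Two rows agree on {A, B} but differ on C, so {A, B} -> C does not hold.

No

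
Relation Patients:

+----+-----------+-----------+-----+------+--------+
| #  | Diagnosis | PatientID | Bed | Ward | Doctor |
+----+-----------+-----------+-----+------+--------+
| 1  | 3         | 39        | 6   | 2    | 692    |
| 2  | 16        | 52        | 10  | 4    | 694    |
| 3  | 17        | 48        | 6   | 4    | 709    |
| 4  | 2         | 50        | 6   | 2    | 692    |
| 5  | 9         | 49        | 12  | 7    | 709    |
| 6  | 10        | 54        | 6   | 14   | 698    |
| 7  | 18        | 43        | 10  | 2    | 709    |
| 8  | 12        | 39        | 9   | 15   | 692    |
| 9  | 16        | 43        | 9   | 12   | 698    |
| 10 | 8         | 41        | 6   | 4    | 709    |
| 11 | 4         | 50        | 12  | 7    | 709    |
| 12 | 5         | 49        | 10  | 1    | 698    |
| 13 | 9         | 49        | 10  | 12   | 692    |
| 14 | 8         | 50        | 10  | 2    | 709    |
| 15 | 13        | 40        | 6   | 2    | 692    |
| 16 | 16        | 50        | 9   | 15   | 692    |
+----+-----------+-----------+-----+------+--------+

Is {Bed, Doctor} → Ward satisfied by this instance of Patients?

Yes

(Bed=6, Doctor=692): rows 1, 4, 15 → Ward = 2, 2, 2 ✓
(Bed=10, Doctor=694): row 2 → Ward = 4 ✓
(Bed=6, Doctor=709): rows 3, 10 → Ward = 4, 4 ✓
(Bed=12, Doctor=709): rows 5, 11 → Ward = 7, 7 ✓
(Bed=6, Doctor=698): row 6 → Ward = 14 ✓
(Bed=10, Doctor=709): rows 7, 14 → Ward = 2, 2 ✓
(Bed=9, Doctor=692): rows 8, 16 → Ward = 15, 15 ✓
(Bed=9, Doctor=698): row 9 → Ward = 12 ✓
(Bed=10, Doctor=698): row 12 → Ward = 1 ✓
(Bed=10, Doctor=692): row 13 → Ward = 12 ✓
Every {Bed, Doctor} value is associated with a single Ward value, so {Bed, Doctor} → Ward holds.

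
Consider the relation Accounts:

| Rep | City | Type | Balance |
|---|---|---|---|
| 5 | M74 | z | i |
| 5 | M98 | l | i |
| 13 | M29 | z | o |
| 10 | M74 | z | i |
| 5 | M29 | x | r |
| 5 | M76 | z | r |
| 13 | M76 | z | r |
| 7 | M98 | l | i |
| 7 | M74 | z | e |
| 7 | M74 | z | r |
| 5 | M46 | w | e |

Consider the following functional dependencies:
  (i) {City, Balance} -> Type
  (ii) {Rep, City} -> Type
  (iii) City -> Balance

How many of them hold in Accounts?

(i) {City, Balance} -> Type: every LHS value maps to a single RHS value — holds.
(ii) {Rep, City} -> Type: every LHS value maps to a single RHS value — holds.
(iii) City -> Balance: City=M74: 4 rows → Balance takes values {i, e, r} — violation; City=M29: 2 rows → Balance takes values {o, r} — violation — fails.
2 of the 3 dependencies hold.

2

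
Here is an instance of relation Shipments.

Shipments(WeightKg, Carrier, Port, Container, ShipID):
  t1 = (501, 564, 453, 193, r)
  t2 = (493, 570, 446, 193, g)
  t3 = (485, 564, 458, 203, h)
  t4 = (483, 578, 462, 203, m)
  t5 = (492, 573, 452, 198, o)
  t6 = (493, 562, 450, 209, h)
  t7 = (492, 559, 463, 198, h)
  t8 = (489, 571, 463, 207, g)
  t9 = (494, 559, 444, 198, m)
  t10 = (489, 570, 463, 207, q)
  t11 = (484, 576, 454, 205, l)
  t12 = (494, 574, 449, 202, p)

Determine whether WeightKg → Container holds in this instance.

WeightKg=501: row 1 → Container = 193 ✓
WeightKg=493: rows 2, 6 → Container takes values {193, 209} — violation
WeightKg=485: row 3 → Container = 203 ✓
WeightKg=483: row 4 → Container = 203 ✓
WeightKg=492: rows 5, 7 → Container = 198, 198 ✓
WeightKg=489: rows 8, 10 → Container = 207, 207 ✓
WeightKg=494: rows 9, 12 → Container takes values {198, 202} — violation
WeightKg=484: row 11 → Container = 205 ✓
Two rows agree on WeightKg but differ on Container, so WeightKg → Container does not hold.

No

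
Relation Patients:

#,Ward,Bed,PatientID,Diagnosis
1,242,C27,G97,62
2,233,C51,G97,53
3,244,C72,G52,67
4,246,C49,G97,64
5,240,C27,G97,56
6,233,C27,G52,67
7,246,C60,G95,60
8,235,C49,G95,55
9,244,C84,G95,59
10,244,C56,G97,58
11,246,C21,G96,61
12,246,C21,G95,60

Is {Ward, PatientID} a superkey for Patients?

Rows 7 and 12 have the same {Ward, PatientID} value (Ward=246, PatientID=G95) but are distinct tuples, so {Ward, PatientID} does not determine every attribute — not a superkey.

No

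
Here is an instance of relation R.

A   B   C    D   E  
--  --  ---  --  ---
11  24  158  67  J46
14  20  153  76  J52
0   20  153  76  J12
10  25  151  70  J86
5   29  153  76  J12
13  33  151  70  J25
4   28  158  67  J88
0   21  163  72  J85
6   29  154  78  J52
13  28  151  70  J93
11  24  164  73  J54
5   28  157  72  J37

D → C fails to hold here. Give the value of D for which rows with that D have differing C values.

D=67: 2 rows → C = 158, 158 ✓
D=76: 3 rows → C = 153, 153, 153 ✓
D=70: 3 rows → C = 151, 151, 151 ✓
D=72: 2 rows → C takes values {163, 157} — violation
D=78: 1 row → C = 154 ✓
D=73: 1 row → C = 164 ✓
The only D value with inconsistent C is D=72.

72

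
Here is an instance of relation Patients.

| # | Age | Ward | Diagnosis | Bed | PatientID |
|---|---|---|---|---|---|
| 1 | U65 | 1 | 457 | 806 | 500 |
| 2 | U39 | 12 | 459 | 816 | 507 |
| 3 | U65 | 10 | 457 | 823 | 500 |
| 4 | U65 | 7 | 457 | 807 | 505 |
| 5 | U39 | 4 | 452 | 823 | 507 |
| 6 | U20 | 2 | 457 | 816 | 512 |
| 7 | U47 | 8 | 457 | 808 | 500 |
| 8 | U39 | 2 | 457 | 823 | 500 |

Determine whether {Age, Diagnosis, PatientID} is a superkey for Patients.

Rows 1 and 3 have the same {Age, Diagnosis, PatientID} value (Age=U65, Diagnosis=457, PatientID=500) but are distinct tuples, so {Age, Diagnosis, PatientID} does not determine every attribute — not a superkey.

No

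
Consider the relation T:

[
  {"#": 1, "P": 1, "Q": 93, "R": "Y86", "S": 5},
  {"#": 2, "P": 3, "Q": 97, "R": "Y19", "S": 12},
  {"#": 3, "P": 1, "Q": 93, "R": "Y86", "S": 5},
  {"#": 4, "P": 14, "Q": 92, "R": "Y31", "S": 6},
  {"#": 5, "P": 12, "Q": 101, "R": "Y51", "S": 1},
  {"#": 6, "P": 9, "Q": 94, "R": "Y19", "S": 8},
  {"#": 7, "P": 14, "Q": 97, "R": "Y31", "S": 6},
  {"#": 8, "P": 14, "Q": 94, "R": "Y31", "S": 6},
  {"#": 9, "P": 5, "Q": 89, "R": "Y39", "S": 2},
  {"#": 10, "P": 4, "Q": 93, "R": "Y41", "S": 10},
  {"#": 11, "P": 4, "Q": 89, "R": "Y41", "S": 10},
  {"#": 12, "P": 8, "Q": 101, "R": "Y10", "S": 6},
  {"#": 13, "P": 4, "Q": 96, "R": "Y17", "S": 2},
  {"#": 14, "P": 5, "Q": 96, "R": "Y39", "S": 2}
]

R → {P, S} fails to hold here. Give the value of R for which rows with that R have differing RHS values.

Y19

R=Y86: rows 1, 3 → {P,S} = (1, 5), (1, 5) ✓
R=Y19: rows 2, 6 → {P,S} takes values {(3, 12), (9, 8)} — violation
R=Y31: rows 4, 7, 8 → {P,S} = (14, 6), (14, 6), (14, 6) ✓
R=Y51: row 5 → {P,S} = (12, 1) ✓
R=Y39: rows 9, 14 → {P,S} = (5, 2), (5, 2) ✓
R=Y41: rows 10, 11 → {P,S} = (4, 10), (4, 10) ✓
R=Y10: row 12 → {P,S} = (8, 6) ✓
R=Y17: row 13 → {P,S} = (4, 2) ✓
The only R value with inconsistent RHS is R=Y19.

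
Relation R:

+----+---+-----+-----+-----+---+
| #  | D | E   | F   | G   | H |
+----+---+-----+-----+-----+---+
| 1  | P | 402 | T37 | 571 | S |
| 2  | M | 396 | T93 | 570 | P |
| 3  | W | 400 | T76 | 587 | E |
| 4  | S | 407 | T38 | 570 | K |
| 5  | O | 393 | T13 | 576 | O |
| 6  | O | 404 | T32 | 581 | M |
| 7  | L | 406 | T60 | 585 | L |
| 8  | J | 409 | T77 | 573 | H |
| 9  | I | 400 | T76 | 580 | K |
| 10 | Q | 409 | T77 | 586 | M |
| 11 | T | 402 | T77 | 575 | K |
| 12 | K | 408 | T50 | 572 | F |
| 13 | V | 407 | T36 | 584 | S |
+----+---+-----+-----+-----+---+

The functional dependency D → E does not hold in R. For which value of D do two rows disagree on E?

O

D=P: row 1 → E = 402 ✓
D=M: row 2 → E = 396 ✓
D=W: row 3 → E = 400 ✓
D=S: row 4 → E = 407 ✓
D=O: rows 5, 6 → E takes values {393, 404} — violation
D=L: row 7 → E = 406 ✓
D=J: row 8 → E = 409 ✓
D=I: row 9 → E = 400 ✓
D=Q: row 10 → E = 409 ✓
D=T: row 11 → E = 402 ✓
D=K: row 12 → E = 408 ✓
D=V: row 13 → E = 407 ✓
The only D value with inconsistent E is D=O.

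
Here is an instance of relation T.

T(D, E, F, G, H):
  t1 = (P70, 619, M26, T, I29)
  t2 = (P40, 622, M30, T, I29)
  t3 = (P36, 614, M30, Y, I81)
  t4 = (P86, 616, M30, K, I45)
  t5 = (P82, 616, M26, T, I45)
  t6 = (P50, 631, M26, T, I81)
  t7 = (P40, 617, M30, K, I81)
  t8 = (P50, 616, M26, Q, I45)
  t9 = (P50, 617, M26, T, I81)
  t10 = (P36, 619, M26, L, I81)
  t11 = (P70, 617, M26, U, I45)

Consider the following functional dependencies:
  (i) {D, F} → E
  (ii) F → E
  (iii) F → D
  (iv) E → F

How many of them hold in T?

0

(i) {D, F} → E: (D=P70, F=M26): rows 1, 11 → E takes values {619, 617} — violation; (D=P40, F=M30): rows 2, 7 → E takes values {622, 617} — violation; (D=P50, F=M26): rows 6, 8, 9 → E takes values {631, 616, 617} — violation — fails.
(ii) F → E: F=M26: rows 1, 5, 6, 8, 9, 10, 11 → E takes values {619, 616, 631, 617} — violation; F=M30: rows 2, 3, 4, 7 → E takes values {622, 614, 616, 617} — violation — fails.
(iii) F → D: F=M26: rows 1, 5, 6, 8, 9, 10, 11 → D takes values {P70, P82, P50, P36} — violation; F=M30: rows 2, 3, 4, 7 → D takes values {P40, P36, P86} — violation — fails.
(iv) E → F: E=616: rows 4, 5, 8 → F takes values {M30, M26} — violation; E=617: rows 7, 9, 11 → F takes values {M30, M26} — violation — fails.
None of the 4 dependencies hold.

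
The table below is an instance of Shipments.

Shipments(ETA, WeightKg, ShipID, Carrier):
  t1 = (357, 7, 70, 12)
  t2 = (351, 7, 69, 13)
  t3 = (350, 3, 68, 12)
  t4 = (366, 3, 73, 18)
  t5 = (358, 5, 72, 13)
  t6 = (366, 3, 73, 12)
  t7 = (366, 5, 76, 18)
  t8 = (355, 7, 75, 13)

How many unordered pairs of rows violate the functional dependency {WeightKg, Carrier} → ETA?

(WeightKg=7, Carrier=13): violating pairs (2,8) — 1 pair.
(WeightKg=3, Carrier=12): violating pairs (3,6) — 1 pair.

2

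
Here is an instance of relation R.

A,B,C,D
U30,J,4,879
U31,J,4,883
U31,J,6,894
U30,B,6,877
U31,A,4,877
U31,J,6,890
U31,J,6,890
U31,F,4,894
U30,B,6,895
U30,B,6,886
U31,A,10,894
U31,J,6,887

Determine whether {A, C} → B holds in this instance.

(A=U30, C=4): 1 row → B = J ✓
(A=U31, C=4): 3 rows → B takes values {J, A, F} — violation
(A=U31, C=6): 4 rows → B = J, J, J, J ✓
(A=U30, C=6): 3 rows → B = B, B, B ✓
(A=U31, C=10): 1 row → B = A ✓
Two rows agree on {A, C} but differ on B, so {A, C} → B does not hold.

No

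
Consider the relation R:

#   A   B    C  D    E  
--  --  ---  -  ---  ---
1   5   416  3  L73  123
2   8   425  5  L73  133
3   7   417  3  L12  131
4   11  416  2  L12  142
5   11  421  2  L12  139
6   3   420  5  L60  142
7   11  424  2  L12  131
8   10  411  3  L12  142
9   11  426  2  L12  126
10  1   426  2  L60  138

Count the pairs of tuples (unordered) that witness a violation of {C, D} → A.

1

(C=3, D=L12): violating pairs (3,8) — 1 pair.
(C=2, D=L12): all 4 rows agree on A — 0 pairs.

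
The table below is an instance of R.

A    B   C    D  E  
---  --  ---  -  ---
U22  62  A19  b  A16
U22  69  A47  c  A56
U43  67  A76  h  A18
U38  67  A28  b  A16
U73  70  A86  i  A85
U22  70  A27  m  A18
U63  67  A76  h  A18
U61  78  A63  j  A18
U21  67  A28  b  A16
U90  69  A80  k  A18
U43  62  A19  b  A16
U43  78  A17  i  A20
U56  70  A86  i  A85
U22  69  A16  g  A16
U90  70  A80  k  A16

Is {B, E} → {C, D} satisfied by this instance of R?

Yes

(B=62, E=A16): 2 rows → {C,D} = (A19, b), (A19, b) ✓
(B=69, E=A56): 1 row → {C,D} = (A47, c) ✓
(B=67, E=A18): 2 rows → {C,D} = (A76, h), (A76, h) ✓
(B=67, E=A16): 2 rows → {C,D} = (A28, b), (A28, b) ✓
(B=70, E=A85): 2 rows → {C,D} = (A86, i), (A86, i) ✓
(B=70, E=A18): 1 row → {C,D} = (A27, m) ✓
(B=78, E=A18): 1 row → {C,D} = (A63, j) ✓
(B=69, E=A18): 1 row → {C,D} = (A80, k) ✓
(B=78, E=A20): 1 row → {C,D} = (A17, i) ✓
(B=69, E=A16): 1 row → {C,D} = (A16, g) ✓
(B=70, E=A16): 1 row → {C,D} = (A80, k) ✓
Every {B, E} value is associated with a single {C, D} value, so {B, E} → {C, D} holds.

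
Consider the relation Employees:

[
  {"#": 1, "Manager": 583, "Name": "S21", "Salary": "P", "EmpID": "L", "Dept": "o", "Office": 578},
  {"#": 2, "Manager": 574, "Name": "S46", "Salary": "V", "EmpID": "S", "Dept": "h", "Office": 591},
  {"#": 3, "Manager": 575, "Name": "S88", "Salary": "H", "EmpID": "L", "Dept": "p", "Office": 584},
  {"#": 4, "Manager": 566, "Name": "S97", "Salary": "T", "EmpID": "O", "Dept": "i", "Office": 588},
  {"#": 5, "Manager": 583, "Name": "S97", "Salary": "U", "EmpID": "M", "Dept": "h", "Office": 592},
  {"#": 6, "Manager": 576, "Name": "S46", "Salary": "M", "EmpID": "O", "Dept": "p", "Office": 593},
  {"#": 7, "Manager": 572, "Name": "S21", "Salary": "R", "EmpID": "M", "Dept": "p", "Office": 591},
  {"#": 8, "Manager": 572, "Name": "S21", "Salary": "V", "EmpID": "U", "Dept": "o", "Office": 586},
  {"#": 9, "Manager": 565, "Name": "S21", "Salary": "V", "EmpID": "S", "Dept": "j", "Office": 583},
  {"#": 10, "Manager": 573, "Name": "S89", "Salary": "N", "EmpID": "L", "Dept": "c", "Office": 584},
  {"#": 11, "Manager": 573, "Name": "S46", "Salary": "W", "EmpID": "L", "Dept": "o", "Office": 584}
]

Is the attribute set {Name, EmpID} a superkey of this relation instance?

All 11 rows have distinct {Name, EmpID} values, so {Name, EmpID} → (all attributes) holds and {Name, EmpID} is a superkey.

Yes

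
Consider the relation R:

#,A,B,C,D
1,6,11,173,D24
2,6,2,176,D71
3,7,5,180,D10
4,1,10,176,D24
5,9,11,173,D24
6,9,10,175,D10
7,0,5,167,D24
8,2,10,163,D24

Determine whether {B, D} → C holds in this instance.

(B=11, D=D24): rows 1, 5 → C = 173, 173 ✓
(B=2, D=D71): row 2 → C = 176 ✓
(B=5, D=D10): row 3 → C = 180 ✓
(B=10, D=D24): rows 4, 8 → C takes values {176, 163} — violation
(B=10, D=D10): row 6 → C = 175 ✓
(B=5, D=D24): row 7 → C = 167 ✓
Two rows agree on {B, D} but differ on C, so {B, D} → C does not hold.

No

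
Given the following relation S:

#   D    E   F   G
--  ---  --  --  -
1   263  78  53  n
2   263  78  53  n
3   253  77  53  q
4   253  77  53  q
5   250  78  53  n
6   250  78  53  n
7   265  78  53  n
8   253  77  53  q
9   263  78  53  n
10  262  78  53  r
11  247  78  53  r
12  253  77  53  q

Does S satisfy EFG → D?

No

(E=78, F=53, G=n): rows 1, 2, 5, 6, 7, 9 → D takes values {263, 250, 265} — violation
(E=77, F=53, G=q): rows 3, 4, 8, 12 → D = 253, 253, 253, 253 ✓
(E=78, F=53, G=r): rows 10, 11 → D takes values {262, 247} — violation
Two rows agree on EFG but differ on D, so EFG → D does not hold.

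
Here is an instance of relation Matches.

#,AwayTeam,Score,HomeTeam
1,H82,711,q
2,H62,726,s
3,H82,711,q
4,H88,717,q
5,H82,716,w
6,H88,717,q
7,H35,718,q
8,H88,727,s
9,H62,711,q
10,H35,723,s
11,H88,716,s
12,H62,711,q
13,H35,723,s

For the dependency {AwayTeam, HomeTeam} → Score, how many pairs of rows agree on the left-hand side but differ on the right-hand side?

(AwayTeam=H82, HomeTeam=q): all 2 rows agree on Score — 0 pairs.
(AwayTeam=H88, HomeTeam=q): all 2 rows agree on Score — 0 pairs.
(AwayTeam=H88, HomeTeam=s): violating pairs (8,11) — 1 pair.
(AwayTeam=H62, HomeTeam=q): all 2 rows agree on Score — 0 pairs.
(AwayTeam=H35, HomeTeam=s): all 2 rows agree on Score — 0 pairs.

1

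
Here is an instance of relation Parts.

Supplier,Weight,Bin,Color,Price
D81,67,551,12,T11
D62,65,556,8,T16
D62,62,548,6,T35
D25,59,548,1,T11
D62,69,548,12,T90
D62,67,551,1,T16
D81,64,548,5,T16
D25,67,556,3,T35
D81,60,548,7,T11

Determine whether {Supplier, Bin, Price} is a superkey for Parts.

All 9 rows have distinct {Supplier, Bin, Price} values, so {Supplier, Bin, Price} → (all attributes) holds and {Supplier, Bin, Price} is a superkey.

Yes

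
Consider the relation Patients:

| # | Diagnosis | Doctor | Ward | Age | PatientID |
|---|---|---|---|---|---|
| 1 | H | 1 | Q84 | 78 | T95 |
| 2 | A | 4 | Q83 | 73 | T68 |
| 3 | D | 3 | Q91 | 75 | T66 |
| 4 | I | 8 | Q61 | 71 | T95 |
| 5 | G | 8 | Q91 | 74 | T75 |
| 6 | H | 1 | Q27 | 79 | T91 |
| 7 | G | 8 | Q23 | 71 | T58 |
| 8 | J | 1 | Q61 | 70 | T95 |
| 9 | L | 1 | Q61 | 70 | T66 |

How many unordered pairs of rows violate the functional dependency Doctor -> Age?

Doctor=1: violating pairs (1,6), (1,8), (1,9), (6,8), (6,9) — 5 pairs.
Doctor=8: violating pairs (4,5), (5,7) — 2 pairs.

7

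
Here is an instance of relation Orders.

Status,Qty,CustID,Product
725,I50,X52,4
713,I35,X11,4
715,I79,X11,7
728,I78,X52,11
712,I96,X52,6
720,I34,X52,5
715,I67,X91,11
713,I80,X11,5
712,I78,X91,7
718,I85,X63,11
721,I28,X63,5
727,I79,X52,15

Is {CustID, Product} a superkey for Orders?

Yes

All 12 rows have distinct {CustID, Product} values, so {CustID, Product} → (all attributes) holds and {CustID, Product} is a superkey.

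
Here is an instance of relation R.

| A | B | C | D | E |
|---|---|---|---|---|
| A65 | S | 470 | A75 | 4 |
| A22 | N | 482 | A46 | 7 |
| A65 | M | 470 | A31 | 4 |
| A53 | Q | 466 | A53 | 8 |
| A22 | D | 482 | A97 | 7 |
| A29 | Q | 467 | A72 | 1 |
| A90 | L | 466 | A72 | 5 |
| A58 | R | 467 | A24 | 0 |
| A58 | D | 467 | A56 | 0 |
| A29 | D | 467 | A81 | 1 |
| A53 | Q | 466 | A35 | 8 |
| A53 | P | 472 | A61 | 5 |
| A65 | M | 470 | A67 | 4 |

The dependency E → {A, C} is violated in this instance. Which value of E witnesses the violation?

5

E=4: 3 rows → {A,C} = (A65, 470), (A65, 470), (A65, 470) ✓
E=7: 2 rows → {A,C} = (A22, 482), (A22, 482) ✓
E=8: 2 rows → {A,C} = (A53, 466), (A53, 466) ✓
E=1: 2 rows → {A,C} = (A29, 467), (A29, 467) ✓
E=5: 2 rows → {A,C} takes values {(A90, 466), (A53, 472)} — violation
E=0: 2 rows → {A,C} = (A58, 467), (A58, 467) ✓
The only E value with inconsistent RHS is E=5.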